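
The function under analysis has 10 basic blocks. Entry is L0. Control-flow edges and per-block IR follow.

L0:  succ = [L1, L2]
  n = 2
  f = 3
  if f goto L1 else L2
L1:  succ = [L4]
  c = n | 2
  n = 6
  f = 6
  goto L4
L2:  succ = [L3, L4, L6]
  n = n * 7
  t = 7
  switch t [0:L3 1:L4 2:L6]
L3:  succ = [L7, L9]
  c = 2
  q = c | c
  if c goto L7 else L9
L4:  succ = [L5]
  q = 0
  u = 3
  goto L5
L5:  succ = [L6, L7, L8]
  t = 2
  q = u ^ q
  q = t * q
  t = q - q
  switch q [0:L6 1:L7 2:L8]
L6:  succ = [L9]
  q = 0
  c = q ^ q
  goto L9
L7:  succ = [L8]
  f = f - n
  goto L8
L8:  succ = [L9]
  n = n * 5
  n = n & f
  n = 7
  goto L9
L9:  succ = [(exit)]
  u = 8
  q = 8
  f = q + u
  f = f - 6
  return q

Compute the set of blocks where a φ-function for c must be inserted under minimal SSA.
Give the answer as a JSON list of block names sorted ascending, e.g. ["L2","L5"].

idom tree: L1←L0 L2←L0 L3←L2 L4←L0 L5←L4 L6←L0 L7←L0 L8←L0 L9←L0
Join-block Dom:
  L4: preds {L1,L2}: {L0,L1} ∩ {L0,L2} = {L0}; idom=L0
  L6: preds {L2,L5}: {L0,L2} ∩ {L0,L4,L5} = {L0}; idom=L0
  L7: preds {L3,L5}: {L0,L2,L3} ∩ {L0,L4,L5} = {L0}; idom=L0
  L8: preds {L5,L7}: {L0,L4,L5} ∩ {L0,L7} = {L0}; idom=L0
  L9: preds {L3,L6,L8}: {L0,L2,L3} ∩ {L0,L6} ∩ {L0,L8} = {L0}; idom=L0

DF derivation:
  join L4 pred L1: L1 stop@L0
  join L4 pred L2: L2 stop@L0
  join L6 pred L2: L2 stop@L0
  join L6 pred L5: L5→L4 stop@L0
  join L7 pred L3: L3→L2 stop@L0
  join L7 pred L5: L5→L4 stop@L0
  join L8 pred L5: L5→L4 stop@L0
  join L8 pred L7: L7 stop@L0
  join L9 pred L3: L3→L2 stop@L0
  join L9 pred L6: L6 stop@L0
  join L9 pred L8: L8 stop@L0
  L0: DF=∅
  L1: DF={L4}
  L2: DF={L4,L6,L7,L9}
  L3: DF={L7,L9}
  L4: DF={L6,L7,L8}
  L5: DF={L6,L7,L8}
  L6: DF={L9}
  L7: DF={L8}
  L8: DF={L9}
  L9: DF=∅

φ for c: defs {L1,L3,L6}
  DF⁺ = {L4,L6,L7,L8,L9}

Answer: ["L4", "L6", "L7", "L8", "L9"]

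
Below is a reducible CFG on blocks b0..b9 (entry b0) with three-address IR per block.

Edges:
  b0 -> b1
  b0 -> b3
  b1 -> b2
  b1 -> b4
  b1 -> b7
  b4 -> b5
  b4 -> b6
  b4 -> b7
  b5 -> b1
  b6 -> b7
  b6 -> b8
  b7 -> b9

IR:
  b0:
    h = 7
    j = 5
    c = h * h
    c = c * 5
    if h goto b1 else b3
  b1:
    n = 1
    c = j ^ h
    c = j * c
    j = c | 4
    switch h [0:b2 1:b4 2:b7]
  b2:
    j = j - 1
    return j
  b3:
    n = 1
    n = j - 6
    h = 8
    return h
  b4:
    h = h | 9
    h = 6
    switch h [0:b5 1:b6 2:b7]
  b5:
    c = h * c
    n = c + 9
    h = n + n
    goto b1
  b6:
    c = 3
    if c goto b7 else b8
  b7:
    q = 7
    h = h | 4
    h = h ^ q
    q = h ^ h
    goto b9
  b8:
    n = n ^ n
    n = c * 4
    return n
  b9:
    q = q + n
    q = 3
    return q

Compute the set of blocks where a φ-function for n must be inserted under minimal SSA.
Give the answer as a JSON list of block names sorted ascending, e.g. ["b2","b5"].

Answer: ["b1"]

Analysis:
idom tree: b1←b0 b2←b1 b3←b0 b4←b1 b5←b4 b6←b4 b7←b1 b8←b6 b9←b7
Dom at joins:
  b1: preds {b0,b5}: {b0} ∩ {b0,b1,b4,b5} = {b0}; idom=b0
  b7: preds {b1,b4,b6}: {b0,b1} ∩ {b0,b1,b4} ∩ {b0,b1,b4,b6} = {b0,b1}; idom=b1

Frontier:
  b1←b0: walk · to b0
  b1←b5: walk b5→b4→b1 to b0
  b7←b1: walk · to b1
  b7←b4: walk b4 to b1
  b7←b6: walk b6→b4 to b1
  b0: DF=∅
  b1: DF={b1}
  b2: DF=∅
  b3: DF=∅
  b4: DF={b1,b7}
  b5: DF={b1}
  b6: DF={b7}
  b7: DF=∅
  b8: DF=∅
  b9: DF=∅

φ for n: defs {b1,b3,b5,b8}
  DF⁺ = {b1}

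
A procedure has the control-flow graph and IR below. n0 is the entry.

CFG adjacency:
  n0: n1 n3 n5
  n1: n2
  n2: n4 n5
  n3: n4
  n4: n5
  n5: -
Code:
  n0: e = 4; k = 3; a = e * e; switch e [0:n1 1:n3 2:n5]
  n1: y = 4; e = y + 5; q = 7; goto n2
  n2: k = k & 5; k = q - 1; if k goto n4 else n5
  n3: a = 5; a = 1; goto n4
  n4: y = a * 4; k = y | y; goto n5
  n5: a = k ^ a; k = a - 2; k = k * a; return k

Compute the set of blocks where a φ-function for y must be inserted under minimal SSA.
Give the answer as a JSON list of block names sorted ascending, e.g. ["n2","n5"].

idom tree: n1←n0 n2←n1 n3←n0 n4←n0 n5←n0
Dom at joins:
  n4: preds {n2,n3}: {n0,n1,n2} ∩ {n0,n3} = {n0}; idom=n0
  n5: preds {n0,n2,n4}: {n0} ∩ {n0,n1,n2} ∩ {n0,n4} = {n0}; idom=n0

DF derivation:
  n4←n2: walk n2→n1 to n0
  n4←n3: walk n3 to n0
  n5←n0: walk · to n0
  n5←n2: walk n2→n1 to n0
  n5←n4: walk n4 to n0
  n0 → ∅
  n1 → {n4,n5}
  n2 → {n4,n5}
  n3 → {n4}
  n4 → {n5}
  n5 → ∅

φ for y: defs {n1,n4}
  DF⁺ = {n4,n5}

Answer: ["n4", "n5"]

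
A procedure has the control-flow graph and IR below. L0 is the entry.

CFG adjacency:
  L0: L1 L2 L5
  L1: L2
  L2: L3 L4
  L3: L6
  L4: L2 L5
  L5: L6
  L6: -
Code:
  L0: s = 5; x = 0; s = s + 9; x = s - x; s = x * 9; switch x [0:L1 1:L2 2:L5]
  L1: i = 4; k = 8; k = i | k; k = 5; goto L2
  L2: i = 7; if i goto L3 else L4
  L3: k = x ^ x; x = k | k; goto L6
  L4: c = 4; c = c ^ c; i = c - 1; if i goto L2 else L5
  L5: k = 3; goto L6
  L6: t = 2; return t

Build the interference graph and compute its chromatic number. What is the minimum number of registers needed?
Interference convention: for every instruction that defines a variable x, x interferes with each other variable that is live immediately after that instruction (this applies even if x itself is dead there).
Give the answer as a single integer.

Block summaries:
  L0: def={s,x} ue=∅
  L1: def={i,k} ue=∅
  L2: def={i} ue=∅
  L3: def={k,x} ue={x}
  L4: def={c,i} ue=∅
  L5: def={k} ue=∅
  L6: def={t} ue=∅

Live sets:
  L0: in=∅ out={x}
  L1: in={x} out={x}
  L2: in={x} out={x}
  L3: in={x} out=∅
  L4: in={x} out={x}
  L5: in=∅ out=∅
  L6: in=∅ out=∅

Interfere edges:
  c: {x}
  i: {k,x}
  k: {i,x}
  s: {x}
  t: ∅
  x: {c,i,k,s}

Registers:
  clique {i,k,x} ⇒ need ≥ 3
  assign c→R1 i→R1 k→R2 s→R1 t→R0 x→R0 — no edge inside a register ⇒ χ ≤ 3
  χ = 3

Answer: 3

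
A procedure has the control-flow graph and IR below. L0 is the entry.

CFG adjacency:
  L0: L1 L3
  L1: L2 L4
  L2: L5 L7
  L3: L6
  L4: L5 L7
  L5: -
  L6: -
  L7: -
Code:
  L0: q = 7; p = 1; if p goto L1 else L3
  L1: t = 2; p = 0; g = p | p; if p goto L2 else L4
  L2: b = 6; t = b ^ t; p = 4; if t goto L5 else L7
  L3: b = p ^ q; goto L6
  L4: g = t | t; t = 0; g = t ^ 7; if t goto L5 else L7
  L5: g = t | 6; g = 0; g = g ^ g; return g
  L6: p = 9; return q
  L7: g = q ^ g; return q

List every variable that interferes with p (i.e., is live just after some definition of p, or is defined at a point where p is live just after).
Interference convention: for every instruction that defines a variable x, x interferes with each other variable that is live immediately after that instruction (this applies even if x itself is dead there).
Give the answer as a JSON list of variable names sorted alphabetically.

Per-block:
  L0 def {p,q} use ∅
  L1 def {g,p,t} use ∅
  L2 def {b,p,t} use {t}
  L3 def {b} use {p,q}
  L4 def {g,t} use {t}
  L5 def {g} use {t}
  L6 def {p} use {q}
  L7 def {g} use {g,q}

Liveness:
  L0 li=∅ lo={p,q}
  L1 li={q} lo={g,q,t}
  L2 li={g,q,t} lo={g,q,t}
  L3 li={p,q} lo={q}
  L4 li={q,t} lo={g,q,t}
  L5 li={t} lo=∅
  L6 li={q} lo=∅
  L7 li={g,q} lo=∅

Interference:
  b — {g,q,t}
  g — {b,p,q,t}
  p — {g,q,t}
  q — {b,g,p,t}
  t — {b,g,p,q}

N(p) = ["g", "q", "t"]

Answer: ["g", "q", "t"]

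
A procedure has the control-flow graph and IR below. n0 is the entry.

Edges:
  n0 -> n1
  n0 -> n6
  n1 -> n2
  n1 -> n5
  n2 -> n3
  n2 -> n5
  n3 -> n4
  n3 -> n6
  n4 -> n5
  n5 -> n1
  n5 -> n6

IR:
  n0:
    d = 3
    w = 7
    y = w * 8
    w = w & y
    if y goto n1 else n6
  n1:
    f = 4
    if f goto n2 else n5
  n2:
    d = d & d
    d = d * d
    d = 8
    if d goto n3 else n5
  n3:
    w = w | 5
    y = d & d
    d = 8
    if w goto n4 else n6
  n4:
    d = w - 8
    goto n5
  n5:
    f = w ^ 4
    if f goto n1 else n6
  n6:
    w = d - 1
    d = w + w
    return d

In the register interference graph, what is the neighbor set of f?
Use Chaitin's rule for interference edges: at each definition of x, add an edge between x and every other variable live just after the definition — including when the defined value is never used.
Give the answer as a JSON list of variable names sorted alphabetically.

Block summaries:
  n0: {d,w,y} / ∅
  n1: {f} / ∅
  n2: {d} / {d}
  n3: {d,w,y} / {d,w}
  n4: {d} / {w}
  n5: {f} / {w}
  n6: {d,w} / {d}

Backward fixpoint:
  live n0: ∅→{d,w}
  live n1: {d,w}→{d,w}
  live n2: {d,w}→{d,w}
  live n3: {d,w}→{d,w}
  live n4: {w}→{d,w}
  live n5: {d,w}→{d,w}
  live n6: {d}→∅

Interference:
  d: {f,w,y}
  f: {d,w}
  w: {d,f,y}
  y: {d,w}

N(f) = ["d", "w"]

Answer: ["d", "w"]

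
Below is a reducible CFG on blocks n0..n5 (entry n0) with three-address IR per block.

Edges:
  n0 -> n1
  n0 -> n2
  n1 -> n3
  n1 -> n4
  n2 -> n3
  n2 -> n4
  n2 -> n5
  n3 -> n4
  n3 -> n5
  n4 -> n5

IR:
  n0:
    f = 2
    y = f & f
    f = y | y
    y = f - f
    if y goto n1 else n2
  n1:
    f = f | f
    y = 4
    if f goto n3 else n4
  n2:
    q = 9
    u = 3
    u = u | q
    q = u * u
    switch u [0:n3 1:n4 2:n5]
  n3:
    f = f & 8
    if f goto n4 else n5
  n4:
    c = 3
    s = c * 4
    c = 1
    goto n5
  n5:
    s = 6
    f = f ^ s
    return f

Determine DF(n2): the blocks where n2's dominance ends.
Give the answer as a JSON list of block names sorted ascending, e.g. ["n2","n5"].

idom tree: n1←n0 n2←n0 n3←n0 n4←n0 n5←n0
Join-block Dom:
  n3: preds {n1,n2}: {n0,n1} ∩ {n0,n2} = {n0}; idom=n0
  n4: preds {n1,n2,n3}: {n0,n1} ∩ {n0,n2} ∩ {n0,n3} = {n0}; idom=n0
  n5: preds {n2,n3,n4}: {n0,n2} ∩ {n0,n3} ∩ {n0,n4} = {n0}; idom=n0

DF derivation:
  n3←n1: walk n1 to n0
  n3←n2: walk n2 to n0
  n4←n1: walk n1 to n0
  n4←n2: walk n2 to n0
  n4←n3: walk n3 to n0
  n5←n2: walk n2 to n0
  n5←n3: walk n3 to n0
  n5←n4: walk n4 to n0
  n0: DF=∅
  n1: DF={n3,n4}
  n2: DF={n3,n4,n5}
  n3: DF={n4,n5}
  n4: DF={n5}
  n5: DF=∅

DF(n2) = ["n3", "n4", "n5"]

Answer: ["n3", "n4", "n5"]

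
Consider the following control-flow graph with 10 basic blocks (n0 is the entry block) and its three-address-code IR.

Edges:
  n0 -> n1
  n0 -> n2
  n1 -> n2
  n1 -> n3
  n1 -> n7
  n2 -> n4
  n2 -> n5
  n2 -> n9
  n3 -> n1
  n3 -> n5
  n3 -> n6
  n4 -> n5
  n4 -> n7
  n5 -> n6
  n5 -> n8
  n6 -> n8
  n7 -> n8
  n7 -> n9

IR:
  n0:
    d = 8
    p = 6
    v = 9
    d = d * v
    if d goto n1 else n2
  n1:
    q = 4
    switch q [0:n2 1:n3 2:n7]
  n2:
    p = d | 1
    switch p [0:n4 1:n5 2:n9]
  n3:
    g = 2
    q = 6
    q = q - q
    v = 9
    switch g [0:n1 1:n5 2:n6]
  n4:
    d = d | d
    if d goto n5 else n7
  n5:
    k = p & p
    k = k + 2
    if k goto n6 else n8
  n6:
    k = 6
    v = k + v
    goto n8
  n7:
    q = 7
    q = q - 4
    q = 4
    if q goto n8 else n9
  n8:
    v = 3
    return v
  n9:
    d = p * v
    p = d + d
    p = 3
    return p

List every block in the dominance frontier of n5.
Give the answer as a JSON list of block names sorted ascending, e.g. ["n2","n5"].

idom tree: n1←n0 n2←n0 n3←n1 n4←n2 n5←n0 n6←n0 n7←n0 n8←n0 n9←n0
Dom at joins:
  n1: preds {n0,n3}: {n0} ∩ {n0,n1,n3} = {n0}; idom=n0
  n2: preds {n0,n1}: {n0} ∩ {n0,n1} = {n0}; idom=n0
  n5: preds {n2,n3,n4}: {n0,n2} ∩ {n0,n1,n3} ∩ {n0,n2,n4} = {n0}; idom=n0
  n6: preds {n3,n5}: {n0,n1,n3} ∩ {n0,n5} = {n0}; idom=n0
  n7: preds {n1,n4}: {n0,n1} ∩ {n0,n2,n4} = {n0}; idom=n0
  n8: preds {n5,n6,n7}: {n0,n5} ∩ {n0,n6} ∩ {n0,n7} = {n0}; idom=n0
  n9: preds {n2,n7}: {n0,n2} ∩ {n0,n7} = {n0}; idom=n0

DF walk-up:
  n1←n0: walk · to n0
  n1←n3: walk n3→n1 to n0
  n2←n0: walk · to n0
  n2←n1: walk n1 to n0
  n5←n2: walk n2 to n0
  n5←n3: walk n3→n1 to n0
  n5←n4: walk n4→n2 to n0
  n6←n3: walk n3→n1 to n0
  n6←n5: walk n5 to n0
  n7←n1: walk n1 to n0
  n7←n4: walk n4→n2 to n0
  n8←n5: walk n5 to n0
  n8←n6: walk n6 to n0
  n8←n7: walk n7 to n0
  n9←n2: walk n2 to n0
  n9←n7: walk n7 to n0
  DF(n0)=∅
  DF(n1)={n1,n2,n5,n6,n7}
  DF(n2)={n5,n7,n9}
  DF(n3)={n1,n5,n6}
  DF(n4)={n5,n7}
  DF(n5)={n6,n8}
  DF(n6)={n8}
  DF(n7)={n8,n9}
  DF(n8)=∅
  DF(n9)=∅

DF(n5) = ["n6", "n8"]

Answer: ["n6", "n8"]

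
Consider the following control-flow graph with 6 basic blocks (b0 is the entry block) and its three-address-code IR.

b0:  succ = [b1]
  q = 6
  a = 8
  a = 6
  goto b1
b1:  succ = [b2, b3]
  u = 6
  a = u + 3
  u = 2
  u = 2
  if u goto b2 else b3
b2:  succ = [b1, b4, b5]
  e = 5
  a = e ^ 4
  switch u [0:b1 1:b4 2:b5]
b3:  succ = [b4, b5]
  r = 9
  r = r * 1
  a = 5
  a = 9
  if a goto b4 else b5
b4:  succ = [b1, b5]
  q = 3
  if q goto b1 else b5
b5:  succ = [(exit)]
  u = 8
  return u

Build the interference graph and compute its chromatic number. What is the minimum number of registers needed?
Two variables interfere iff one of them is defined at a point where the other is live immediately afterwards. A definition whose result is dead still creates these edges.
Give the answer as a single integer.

Per-block:
  b0: {a,q} / ∅
  b1: {a,u} / ∅
  b2: {a,e} / {u}
  b3: {a,r} / ∅
  b4: {q} / ∅
  b5: {u} / ∅

Backward fixpoint:
  live b0: ∅→∅
  live b1: ∅→{u}
  live b2: {u}→∅
  live b3: ∅→∅
  live b4: ∅→∅
  live b5: ∅→∅

Conflict graph:
  a — {u}
  e — {u}
  q — ∅
  r — ∅
  u — {a,e}

Registers:
  lower bound: {a,u} mutually conflict ⇒ χ ≥ 2
  2-colouring: R0={q,r,u}  R1={a,e}
  χ = 2

Answer: 2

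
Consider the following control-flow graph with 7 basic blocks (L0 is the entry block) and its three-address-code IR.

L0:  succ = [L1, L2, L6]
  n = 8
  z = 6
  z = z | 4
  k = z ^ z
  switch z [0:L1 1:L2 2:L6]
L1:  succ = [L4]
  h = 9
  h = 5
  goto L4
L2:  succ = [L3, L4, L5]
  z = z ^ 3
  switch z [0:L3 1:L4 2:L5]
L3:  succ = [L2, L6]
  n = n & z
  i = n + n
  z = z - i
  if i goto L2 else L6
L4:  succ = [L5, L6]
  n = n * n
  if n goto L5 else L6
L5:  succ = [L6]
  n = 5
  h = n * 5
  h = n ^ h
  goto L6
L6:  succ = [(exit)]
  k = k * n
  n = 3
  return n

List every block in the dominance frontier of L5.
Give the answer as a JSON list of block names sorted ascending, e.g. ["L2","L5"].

Answer: ["L6"]

Working:
idom tree: L1←L0 L2←L0 L3←L2 L4←L0 L5←L0 L6←L0
Dom∩ at merges:
  L2: preds {L0,L3}: {L0} ∩ {L0,L2,L3} = {L0}; idom=L0
  L4: preds {L1,L2}: {L0,L1} ∩ {L0,L2} = {L0}; idom=L0
  L5: preds {L2,L4}: {L0,L2} ∩ {L0,L4} = {L0}; idom=L0
  L6: preds {L0,L3,L4,L5}: {L0} ∩ {L0,L2,L3} ∩ {L0,L4} ∩ {L0,L5} = {L0}; idom=L0

DF derivation:
  L2←L0: walk · to L0
  L2←L3: walk L3→L2 to L0
  L4←L1: walk L1 to L0
  L4←L2: walk L2 to L0
  L5←L2: walk L2 to L0
  L5←L4: walk L4 to L0
  L6←L0: walk · to L0
  L6←L3: walk L3→L2 to L0
  L6←L4: walk L4 to L0
  L6←L5: walk L5 to L0
  L0 → ∅
  L1 → {L4}
  L2 → {L2,L4,L5,L6}
  L3 → {L2,L6}
  L4 → {L5,L6}
  L5 → {L6}
  L6 → ∅

DF(L5) = ["L6"]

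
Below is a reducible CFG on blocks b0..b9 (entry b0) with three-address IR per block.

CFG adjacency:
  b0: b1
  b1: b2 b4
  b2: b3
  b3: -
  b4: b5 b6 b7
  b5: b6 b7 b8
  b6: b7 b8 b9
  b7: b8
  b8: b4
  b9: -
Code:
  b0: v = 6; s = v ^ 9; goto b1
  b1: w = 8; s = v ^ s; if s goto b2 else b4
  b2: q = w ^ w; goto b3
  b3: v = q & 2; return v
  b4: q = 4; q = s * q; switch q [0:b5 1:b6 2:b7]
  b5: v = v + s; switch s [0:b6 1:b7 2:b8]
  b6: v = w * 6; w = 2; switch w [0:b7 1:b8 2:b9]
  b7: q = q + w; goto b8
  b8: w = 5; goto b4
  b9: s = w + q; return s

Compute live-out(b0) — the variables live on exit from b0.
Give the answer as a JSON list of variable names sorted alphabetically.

Per-block:
  b0 def {s,v} use ∅
  b1 def {s,w} use {s,v}
  b2 def {q} use {w}
  b3 def {v} use {q}
  b4 def {q} use {s}
  b5 def {v} use {s,v}
  b6 def {v,w} use {w}
  b7 def {q} use {q,w}
  b8 def {w} use ∅
  b9 def {s} use {q,w}

Live sets:
  live b0: ∅→{s,v}
  live b1: {s,v}→{s,v,w}
  live b2: {w}→{q}
  live b3: {q}→∅
  live b4: {s,v,w}→{q,s,v,w}
  live b5: {q,s,v,w}→{q,s,v,w}
  live b6: {q,s,w}→{q,s,v,w}
  live b7: {q,s,v,w}→{s,v}
  live b8: {s,v}→{s,v,w}
  live b9: {q,w}→∅

live-out(b0) = ["s", "v"]

Answer: ["s", "v"]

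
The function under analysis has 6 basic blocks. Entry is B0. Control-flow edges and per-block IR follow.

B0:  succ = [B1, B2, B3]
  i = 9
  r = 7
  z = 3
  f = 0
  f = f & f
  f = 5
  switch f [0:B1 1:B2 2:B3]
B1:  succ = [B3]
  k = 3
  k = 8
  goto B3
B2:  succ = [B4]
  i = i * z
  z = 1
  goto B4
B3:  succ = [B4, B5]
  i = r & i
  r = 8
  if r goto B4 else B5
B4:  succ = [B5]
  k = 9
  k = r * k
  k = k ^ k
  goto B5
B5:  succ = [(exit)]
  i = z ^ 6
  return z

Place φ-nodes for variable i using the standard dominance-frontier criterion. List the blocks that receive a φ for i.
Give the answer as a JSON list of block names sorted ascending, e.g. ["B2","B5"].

Answer: ["B4", "B5"]

Working:
idom tree: B1←B0 B2←B0 B3←B0 B4←B0 B5←B0
Join-block Dom:
  B3: preds {B0,B1}: {B0} ∩ {B0,B1} = {B0}; idom=B0
  B4: preds {B2,B3}: {B0,B2} ∩ {B0,B3} = {B0}; idom=B0
  B5: preds {B3,B4}: {B0,B3} ∩ {B0,B4} = {B0}; idom=B0

DF derivation:
  join B3 pred B0: · stop@B0
  join B3 pred B1: B1 stop@B0
  join B4 pred B2: B2 stop@B0
  join B4 pred B3: B3 stop@B0
  join B5 pred B3: B3 stop@B0
  join B5 pred B4: B4 stop@B0
  B0: DF=∅
  B1: DF={B3}
  B2: DF={B4}
  B3: DF={B4,B5}
  B4: DF={B5}
  B5: DF=∅

φ for i: defs {B0,B2,B3,B5}
  DF⁺ = {B4,B5}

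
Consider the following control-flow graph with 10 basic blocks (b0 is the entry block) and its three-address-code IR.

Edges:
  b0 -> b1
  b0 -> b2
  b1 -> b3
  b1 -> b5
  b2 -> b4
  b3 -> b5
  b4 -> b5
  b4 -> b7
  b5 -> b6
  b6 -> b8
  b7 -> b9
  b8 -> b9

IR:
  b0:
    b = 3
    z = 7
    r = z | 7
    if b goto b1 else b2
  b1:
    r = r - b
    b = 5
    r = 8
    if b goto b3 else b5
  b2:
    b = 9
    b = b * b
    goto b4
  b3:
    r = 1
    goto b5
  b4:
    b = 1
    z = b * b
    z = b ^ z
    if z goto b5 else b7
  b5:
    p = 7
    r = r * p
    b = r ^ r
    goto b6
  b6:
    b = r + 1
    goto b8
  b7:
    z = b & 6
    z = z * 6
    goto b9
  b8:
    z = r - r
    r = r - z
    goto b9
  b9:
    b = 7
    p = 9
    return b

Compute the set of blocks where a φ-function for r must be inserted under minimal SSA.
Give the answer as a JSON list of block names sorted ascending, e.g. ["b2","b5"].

Answer: ["b5", "b9"]

Derivation:
idom tree: b1←b0 b2←b0 b3←b1 b4←b2 b5←b0 b6←b5 b7←b4 b8←b6 b9←b0
Join-block Dom:
  b5: preds {b1,b3,b4}: {b0,b1} ∩ {b0,b1,b3} ∩ {b0,b2,b4} = {b0}; idom=b0
  b9: preds {b7,b8}: {b0,b2,b4,b7} ∩ {b0,b5,b6,b8} = {b0}; idom=b0

DF walk-up:
  b5←b1: walk b1 to b0
  b5←b3: walk b3→b1 to b0
  b5←b4: walk b4→b2 to b0
  b9←b7: walk b7→b4→b2 to b0
  b9←b8: walk b8→b6→b5 to b0
  DF(b0)=∅
  DF(b1)={b5}
  DF(b2)={b5,b9}
  DF(b3)={b5}
  DF(b4)={b5,b9}
  DF(b5)={b9}
  DF(b6)={b9}
  DF(b7)={b9}
  DF(b8)={b9}
  DF(b9)=∅

φ for r: defs {b0,b1,b3,b5,b8}
  DF⁺ = {b5,b9}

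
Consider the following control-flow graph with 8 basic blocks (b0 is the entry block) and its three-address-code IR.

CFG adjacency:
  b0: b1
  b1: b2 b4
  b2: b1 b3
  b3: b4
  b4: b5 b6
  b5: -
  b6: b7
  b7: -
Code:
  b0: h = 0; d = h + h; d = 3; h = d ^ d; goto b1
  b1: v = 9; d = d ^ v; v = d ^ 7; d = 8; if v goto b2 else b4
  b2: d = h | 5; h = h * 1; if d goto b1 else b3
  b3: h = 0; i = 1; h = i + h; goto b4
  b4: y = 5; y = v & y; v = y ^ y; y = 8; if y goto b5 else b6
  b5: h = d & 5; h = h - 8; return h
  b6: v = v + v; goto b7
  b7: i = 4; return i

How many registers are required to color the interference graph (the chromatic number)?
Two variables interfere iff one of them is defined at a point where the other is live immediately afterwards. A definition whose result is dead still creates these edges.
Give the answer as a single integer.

def/use:
  b0 def {d,h} use ∅
  b1 def {d,v} use {d}
  b2 def {d,h} use {h}
  b3 def {h,i} use ∅
  b4 def {v,y} use {v}
  b5 def {h} use {d}
  b6 def {v} use {v}
  b7 def {i} use ∅

Backward fixpoint:
  b0 li=∅ lo={d,h}
  b1 li={d,h} lo={d,h,v}
  b2 li={h,v} lo={d,h,v}
  b3 li={d,v} lo={d,v}
  b4 li={d,v} lo={d,v}
  b5 li={d} lo=∅
  b6 li={v} lo=∅
  b7 li=∅ lo=∅

Interfere edges:
  d: {h,i,v,y}
  h: {d,i,v}
  i: {d,h,v}
  v: {d,h,i,y}
  y: {d,v}

Chromatic number:
  clique {d,h,i,v} ⇒ need ≥ 4
  assign d→r0 h→r2 i→r3 v→r1 y→r2 — no edge inside a register ⇒ χ ≤ 4
  χ = 4

Answer: 4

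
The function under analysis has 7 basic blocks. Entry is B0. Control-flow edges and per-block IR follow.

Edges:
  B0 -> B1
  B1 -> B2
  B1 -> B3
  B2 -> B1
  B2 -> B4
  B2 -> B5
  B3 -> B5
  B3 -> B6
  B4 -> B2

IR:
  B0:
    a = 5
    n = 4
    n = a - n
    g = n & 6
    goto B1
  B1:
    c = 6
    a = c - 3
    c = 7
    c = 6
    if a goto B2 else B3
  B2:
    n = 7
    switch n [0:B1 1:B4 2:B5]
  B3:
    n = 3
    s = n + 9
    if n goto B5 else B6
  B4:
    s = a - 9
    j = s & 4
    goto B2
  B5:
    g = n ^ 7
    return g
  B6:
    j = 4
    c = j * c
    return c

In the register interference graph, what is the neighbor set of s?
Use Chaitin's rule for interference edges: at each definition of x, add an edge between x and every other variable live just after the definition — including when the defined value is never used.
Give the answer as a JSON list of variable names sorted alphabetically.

Answer: ["a", "c", "n"]

Analysis:
def/use:
  B0 def {a,g,n} use ∅
  B1 def {a,c} use ∅
  B2 def {n} use ∅
  B3 def {n,s} use ∅
  B4 def {j,s} use {a}
  B5 def {g} use {n}
  B6 def {c,j} use {c}

Liveness:
  B0 li=∅ lo=∅
  B1 li=∅ lo={a,c}
  B2 li={a} lo={a,n}
  B3 li={c} lo={c,n}
  B4 li={a} lo={a}
  B5 li={n} lo=∅
  B6 li={c} lo=∅

Conflict graph:
  a — {c,j,n,s}
  c — {a,j,n,s}
  g — ∅
  j — {a,c}
  n — {a,c,s}
  s — {a,c,n}

N(s) = ["a", "c", "n"]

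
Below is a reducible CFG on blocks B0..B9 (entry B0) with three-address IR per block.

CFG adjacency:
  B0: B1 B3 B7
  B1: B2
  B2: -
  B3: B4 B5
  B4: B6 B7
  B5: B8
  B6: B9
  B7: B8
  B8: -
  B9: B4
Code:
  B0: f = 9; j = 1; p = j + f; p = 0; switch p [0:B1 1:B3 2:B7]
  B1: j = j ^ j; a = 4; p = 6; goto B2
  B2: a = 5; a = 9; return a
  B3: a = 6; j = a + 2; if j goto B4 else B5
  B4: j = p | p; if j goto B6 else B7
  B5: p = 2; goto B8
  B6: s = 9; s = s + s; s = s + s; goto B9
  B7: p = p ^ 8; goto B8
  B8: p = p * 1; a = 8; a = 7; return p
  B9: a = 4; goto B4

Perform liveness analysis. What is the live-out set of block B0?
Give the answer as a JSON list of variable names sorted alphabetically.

Answer: ["j", "p"]

Working:
Per-block:
  B0: {f,j,p} / ∅
  B1: {a,j,p} / {j}
  B2: {a} / ∅
  B3: {a,j} / ∅
  B4: {j} / {p}
  B5: {p} / ∅
  B6: {s} / ∅
  B7: {p} / {p}
  B8: {a,p} / {p}
  B9: {a} / ∅

Live sets:
  live B0: ∅→{j,p}
  live B1: {j}→∅
  live B2: ∅→∅
  live B3: {p}→{p}
  live B4: {p}→{p}
  live B5: ∅→{p}
  live B6: {p}→{p}
  live B7: {p}→{p}
  live B8: {p}→∅
  live B9: {p}→{p}

live-out(B0) = ["j", "p"]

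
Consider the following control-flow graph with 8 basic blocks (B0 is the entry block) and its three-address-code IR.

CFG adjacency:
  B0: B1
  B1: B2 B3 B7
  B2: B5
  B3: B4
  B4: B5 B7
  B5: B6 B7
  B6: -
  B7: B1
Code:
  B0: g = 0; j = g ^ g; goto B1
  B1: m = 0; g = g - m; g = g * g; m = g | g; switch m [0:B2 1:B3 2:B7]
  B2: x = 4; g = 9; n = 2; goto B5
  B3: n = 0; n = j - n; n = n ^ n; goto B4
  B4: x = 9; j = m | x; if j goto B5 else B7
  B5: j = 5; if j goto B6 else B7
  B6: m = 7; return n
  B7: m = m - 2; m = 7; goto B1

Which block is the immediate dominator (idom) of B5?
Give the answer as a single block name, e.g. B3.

idom tree: B1←B0 B2←B1 B3←B1 B4←B3 B5←B1 B6←B5 B7←B1
Dom∩ at merges:
  B1: preds {B0,B7}: {B0} ∩ {B0,B1,B7} = {B0}; idom=B0
  B5: preds {B2,B4}: {B0,B1,B2} ∩ {B0,B1,B3,B4} = {B0,B1}; idom=B1
  B7: preds {B1,B4,B5}: {B0,B1} ∩ {B0,B1,B3,B4} ∩ {B0,B1,B5} = {B0,B1}; idom=B1

idom(B5) = B1

Answer: B1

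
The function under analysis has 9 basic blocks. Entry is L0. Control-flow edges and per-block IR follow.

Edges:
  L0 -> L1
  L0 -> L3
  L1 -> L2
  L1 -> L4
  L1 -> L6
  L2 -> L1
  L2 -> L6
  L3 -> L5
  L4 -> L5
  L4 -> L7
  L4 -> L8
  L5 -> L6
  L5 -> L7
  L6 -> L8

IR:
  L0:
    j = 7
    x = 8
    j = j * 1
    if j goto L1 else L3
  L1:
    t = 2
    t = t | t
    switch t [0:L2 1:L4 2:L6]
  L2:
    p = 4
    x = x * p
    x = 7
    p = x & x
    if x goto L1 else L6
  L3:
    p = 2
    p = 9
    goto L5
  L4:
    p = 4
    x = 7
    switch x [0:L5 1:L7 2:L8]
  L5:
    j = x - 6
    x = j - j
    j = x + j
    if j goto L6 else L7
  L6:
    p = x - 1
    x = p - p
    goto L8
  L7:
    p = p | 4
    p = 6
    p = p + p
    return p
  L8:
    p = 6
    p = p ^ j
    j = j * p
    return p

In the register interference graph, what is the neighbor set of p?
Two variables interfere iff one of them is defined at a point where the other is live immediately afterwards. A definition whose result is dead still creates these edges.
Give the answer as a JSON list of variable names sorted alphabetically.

def/use:
  L0 def {j,x} use ∅
  L1 def {t} use ∅
  L2 def {p,x} use {x}
  L3 def {p} use ∅
  L4 def {p,x} use ∅
  L5 def {j,x} use {x}
  L6 def {p,x} use {x}
  L7 def {p} use {p}
  L8 def {j,p} use {j}

Backward fixpoint:
  L0: in=∅ out={j,x}
  L1: in={j,x} out={j,x}
  L2: in={j,x} out={j,x}
  L3: in={x} out={p,x}
  L4: in={j} out={j,p,x}
  L5: in={p,x} out={j,p,x}
  L6: in={j,x} out={j}
  L7: in={p} out=∅
  L8: in={j} out=∅

Conflict graph:
  j↔{p,t,x}
  p↔{j,x}
  t↔{j,x}
  x↔{j,p,t}

N(p) = ["j", "x"]

Answer: ["j", "x"]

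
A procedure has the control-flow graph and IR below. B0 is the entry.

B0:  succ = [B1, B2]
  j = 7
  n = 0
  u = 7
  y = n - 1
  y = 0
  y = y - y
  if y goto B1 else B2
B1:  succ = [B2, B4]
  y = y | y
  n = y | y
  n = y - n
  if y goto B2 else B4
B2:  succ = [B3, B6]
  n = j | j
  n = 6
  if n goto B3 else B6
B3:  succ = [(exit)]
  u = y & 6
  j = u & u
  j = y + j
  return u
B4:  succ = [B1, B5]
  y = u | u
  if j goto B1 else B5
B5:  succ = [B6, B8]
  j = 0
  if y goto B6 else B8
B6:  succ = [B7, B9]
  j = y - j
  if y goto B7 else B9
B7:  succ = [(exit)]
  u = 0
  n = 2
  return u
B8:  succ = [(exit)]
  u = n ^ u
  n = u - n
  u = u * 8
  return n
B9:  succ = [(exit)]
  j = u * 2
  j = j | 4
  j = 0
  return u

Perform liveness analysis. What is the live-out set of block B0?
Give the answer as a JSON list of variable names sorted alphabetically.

Answer: ["j", "u", "y"]

Working:
Per-block:
  B0 def {j,n,u,y} use ∅
  B1 def {n,y} use {y}
  B2 def {n} use {j}
  B3 def {j,u} use {y}
  B4 def {y} use {j,u}
  B5 def {j} use {y}
  B6 def {j} use {j,y}
  B7 def {n,u} use ∅
  B8 def {n,u} use {n,u}
  B9 def {j} use {u}

Liveness:
  B0 li=∅ lo={j,u,y}
  B1 li={j,u,y} lo={j,n,u,y}
  B2 li={j,u,y} lo={j,u,y}
  B3 li={y} lo=∅
  B4 li={j,n,u} lo={j,n,u,y}
  B5 li={n,u,y} lo={j,n,u,y}
  B6 li={j,u,y} lo={u}
  B7 li=∅ lo=∅
  B8 li={n,u} lo=∅
  B9 li={u} lo=∅

live-out(B0) = ["j", "u", "y"]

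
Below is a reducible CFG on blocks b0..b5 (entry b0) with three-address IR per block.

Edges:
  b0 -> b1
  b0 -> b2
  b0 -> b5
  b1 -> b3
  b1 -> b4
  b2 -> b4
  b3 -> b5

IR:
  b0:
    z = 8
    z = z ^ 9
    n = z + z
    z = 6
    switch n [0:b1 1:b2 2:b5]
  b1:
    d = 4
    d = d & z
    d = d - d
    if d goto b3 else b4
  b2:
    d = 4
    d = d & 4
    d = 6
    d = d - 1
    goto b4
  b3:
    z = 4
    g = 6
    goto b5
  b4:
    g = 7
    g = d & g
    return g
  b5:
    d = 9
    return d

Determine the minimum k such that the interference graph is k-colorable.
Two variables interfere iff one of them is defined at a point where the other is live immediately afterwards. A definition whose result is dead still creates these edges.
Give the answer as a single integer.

Answer: 2

Derivation:
Block summaries:
  b0: def={n,z} ue=∅
  b1: def={d} ue={z}
  b2: def={d} ue=∅
  b3: def={g,z} ue=∅
  b4: def={g} ue={d}
  b5: def={d} ue=∅

Backward fixpoint:
  b0 li=∅ lo={z}
  b1 li={z} lo={d}
  b2 li=∅ lo={d}
  b3 li=∅ lo=∅
  b4 li={d} lo=∅
  b5 li=∅ lo=∅

Interference:
  d — {g,z}
  g — {d}
  n — {z}
  z — {d,n}

Registers:
  clique {d,g} ⇒ need ≥ 2
  2-colouring: r0={d,n}  r1={g,z}
  χ = 2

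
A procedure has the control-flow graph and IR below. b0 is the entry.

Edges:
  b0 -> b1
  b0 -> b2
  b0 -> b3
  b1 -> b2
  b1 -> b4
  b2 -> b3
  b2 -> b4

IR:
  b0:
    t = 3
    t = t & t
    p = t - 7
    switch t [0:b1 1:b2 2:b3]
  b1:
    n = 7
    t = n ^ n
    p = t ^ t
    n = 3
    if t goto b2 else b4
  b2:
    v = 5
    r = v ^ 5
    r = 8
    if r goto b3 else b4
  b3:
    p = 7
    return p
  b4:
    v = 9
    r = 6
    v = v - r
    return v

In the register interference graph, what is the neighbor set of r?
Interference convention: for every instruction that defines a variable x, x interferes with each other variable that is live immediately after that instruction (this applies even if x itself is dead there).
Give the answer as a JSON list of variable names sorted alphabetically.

Block summaries:
  b0: def={p,t} ue=∅
  b1: def={n,p,t} ue=∅
  b2: def={r,v} ue=∅
  b3: def={p} ue=∅
  b4: def={r,v} ue=∅

Liveness:
  b0 li=∅ lo=∅
  b1 li=∅ lo=∅
  b2 li=∅ lo=∅
  b3 li=∅ lo=∅
  b4 li=∅ lo=∅

Interfere edges:
  n — {t}
  p — {t}
  r — {v}
  t — {n,p}
  v — {r}

N(r) = ["v"]

Answer: ["v"]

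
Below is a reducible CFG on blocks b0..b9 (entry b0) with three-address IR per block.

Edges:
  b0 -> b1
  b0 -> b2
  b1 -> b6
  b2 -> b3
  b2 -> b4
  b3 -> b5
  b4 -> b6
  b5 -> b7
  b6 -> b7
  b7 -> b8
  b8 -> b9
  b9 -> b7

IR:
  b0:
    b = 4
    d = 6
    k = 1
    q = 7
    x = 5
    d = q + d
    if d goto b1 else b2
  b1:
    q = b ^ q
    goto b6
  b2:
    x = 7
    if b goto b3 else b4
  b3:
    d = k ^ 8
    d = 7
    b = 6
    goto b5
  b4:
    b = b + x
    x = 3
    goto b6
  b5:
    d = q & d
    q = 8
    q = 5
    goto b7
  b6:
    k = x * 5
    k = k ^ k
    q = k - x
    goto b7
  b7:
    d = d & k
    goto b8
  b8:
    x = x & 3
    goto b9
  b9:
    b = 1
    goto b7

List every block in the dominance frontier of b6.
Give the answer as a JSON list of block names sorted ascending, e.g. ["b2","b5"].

idom tree: b1←b0 b2←b0 b3←b2 b4←b2 b5←b3 b6←b0 b7←b0 b8←b7 b9←b8
Dom∩ at merges:
  b6: preds {b1,b4}: {b0,b1} ∩ {b0,b2,b4} = {b0}; idom=b0
  b7: preds {b5,b6,b9}: {b0,b2,b3,b5} ∩ {b0,b6} ∩ {b0,b7,b8,b9} = {b0}; idom=b0

DF walk-up:
  b6←b1: walk b1 to b0
  b6←b4: walk b4→b2 to b0
  b7←b5: walk b5→b3→b2 to b0
  b7←b6: walk b6 to b0
  b7←b9: walk b9→b8→b7 to b0
  b0: DF=∅
  b1: DF={b6}
  b2: DF={b6,b7}
  b3: DF={b7}
  b4: DF={b6}
  b5: DF={b7}
  b6: DF={b7}
  b7: DF={b7}
  b8: DF={b7}
  b9: DF={b7}

DF(b6) = ["b7"]

Answer: ["b7"]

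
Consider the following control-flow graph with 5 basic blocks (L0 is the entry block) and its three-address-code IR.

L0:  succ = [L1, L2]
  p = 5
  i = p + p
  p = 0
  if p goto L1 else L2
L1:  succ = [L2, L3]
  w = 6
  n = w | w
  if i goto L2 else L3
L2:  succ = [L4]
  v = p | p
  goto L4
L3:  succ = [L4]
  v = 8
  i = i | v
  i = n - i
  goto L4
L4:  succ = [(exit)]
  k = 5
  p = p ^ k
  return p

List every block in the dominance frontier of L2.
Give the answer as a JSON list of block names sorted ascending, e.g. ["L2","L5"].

Answer: ["L4"]

Derivation:
idom tree: L1←L0 L2←L0 L3←L1 L4←L0
Dom at joins:
  L2: preds {L0,L1}: {L0} ∩ {L0,L1} = {L0}; idom=L0
  L4: preds {L2,L3}: {L0,L2} ∩ {L0,L1,L3} = {L0}; idom=L0

Frontier:
  join L2 pred L0: · stop@L0
  join L2 pred L1: L1 stop@L0
  join L4 pred L2: L2 stop@L0
  join L4 pred L3: L3→L1 stop@L0
  DF(L0)=∅
  DF(L1)={L2,L4}
  DF(L2)={L4}
  DF(L3)={L4}
  DF(L4)=∅

DF(L2) = ["L4"]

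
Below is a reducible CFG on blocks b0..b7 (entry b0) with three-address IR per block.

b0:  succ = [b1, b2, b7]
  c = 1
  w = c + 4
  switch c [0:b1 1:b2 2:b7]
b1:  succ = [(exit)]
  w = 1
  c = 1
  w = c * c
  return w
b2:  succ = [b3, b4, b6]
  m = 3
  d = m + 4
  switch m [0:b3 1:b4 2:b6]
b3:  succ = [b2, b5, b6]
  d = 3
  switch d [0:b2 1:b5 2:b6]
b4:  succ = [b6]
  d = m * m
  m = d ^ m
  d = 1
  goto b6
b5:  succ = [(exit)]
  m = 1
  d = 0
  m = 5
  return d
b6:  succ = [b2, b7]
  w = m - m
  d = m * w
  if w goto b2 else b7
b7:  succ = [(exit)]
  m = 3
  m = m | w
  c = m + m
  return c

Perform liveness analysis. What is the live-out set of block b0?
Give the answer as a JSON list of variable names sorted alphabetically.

Per-block:
  b0: {c,w} / ∅
  b1: {c,w} / ∅
  b2: {d,m} / ∅
  b3: {d} / ∅
  b4: {d,m} / {m}
  b5: {d,m} / ∅
  b6: {d,w} / {m}
  b7: {c,m} / {w}

Liveness:
  b0 li=∅ lo={w}
  b1 li=∅ lo=∅
  b2 li=∅ lo={m}
  b3 li={m} lo={m}
  b4 li={m} lo={m}
  b5 li=∅ lo=∅
  b6 li={m} lo={w}
  b7 li={w} lo=∅

live-out(b0) = ["w"]

Answer: ["w"]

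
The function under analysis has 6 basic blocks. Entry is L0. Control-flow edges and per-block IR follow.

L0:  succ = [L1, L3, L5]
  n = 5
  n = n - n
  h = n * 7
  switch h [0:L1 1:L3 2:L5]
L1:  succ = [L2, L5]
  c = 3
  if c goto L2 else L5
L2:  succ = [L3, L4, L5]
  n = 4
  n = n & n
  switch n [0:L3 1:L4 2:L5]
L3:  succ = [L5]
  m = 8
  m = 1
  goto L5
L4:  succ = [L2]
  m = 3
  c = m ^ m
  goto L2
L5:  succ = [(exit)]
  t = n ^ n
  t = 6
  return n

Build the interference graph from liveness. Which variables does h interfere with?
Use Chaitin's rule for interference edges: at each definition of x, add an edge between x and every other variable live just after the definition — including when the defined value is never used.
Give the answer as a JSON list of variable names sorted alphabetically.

Answer: ["n"]

Derivation:
Per-block:
  L0: def={h,n} ue=∅
  L1: def={c} ue=∅
  L2: def={n} ue=∅
  L3: def={m} ue=∅
  L4: def={c,m} ue=∅
  L5: def={t} ue={n}

Backward fixpoint:
  L0: in=∅ out={n}
  L1: in={n} out={n}
  L2: in=∅ out={n}
  L3: in={n} out={n}
  L4: in=∅ out=∅
  L5: in={n} out=∅

Interfere edges:
  c: {n}
  h: {n}
  m: {n}
  n: {c,h,m,t}
  t: {n}

N(h) = ["n"]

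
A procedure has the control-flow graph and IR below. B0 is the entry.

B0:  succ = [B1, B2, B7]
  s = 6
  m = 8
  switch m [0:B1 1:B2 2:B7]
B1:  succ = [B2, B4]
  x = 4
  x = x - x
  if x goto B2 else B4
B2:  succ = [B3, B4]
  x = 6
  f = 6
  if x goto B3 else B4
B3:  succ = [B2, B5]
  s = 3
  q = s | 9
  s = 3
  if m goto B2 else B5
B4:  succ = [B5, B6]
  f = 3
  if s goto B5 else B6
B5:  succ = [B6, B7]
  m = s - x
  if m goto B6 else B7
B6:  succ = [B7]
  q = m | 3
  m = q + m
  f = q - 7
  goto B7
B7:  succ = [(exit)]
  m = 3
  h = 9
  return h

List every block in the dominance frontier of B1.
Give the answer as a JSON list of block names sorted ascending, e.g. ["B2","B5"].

Answer: ["B2", "B4"]

Working:
idom tree: B1←B0 B2←B0 B3←B2 B4←B0 B5←B0 B6←B0 B7←B0
Join-block Dom:
  B2: preds {B0,B1,B3}: {B0} ∩ {B0,B1} ∩ {B0,B2,B3} = {B0}; idom=B0
  B4: preds {B1,B2}: {B0,B1} ∩ {B0,B2} = {B0}; idom=B0
  B5: preds {B3,B4}: {B0,B2,B3} ∩ {B0,B4} = {B0}; idom=B0
  B6: preds {B4,B5}: {B0,B4} ∩ {B0,B5} = {B0}; idom=B0
  B7: preds {B0,B5,B6}: {B0} ∩ {B0,B5} ∩ {B0,B6} = {B0}; idom=B0

DF derivation:
  B2←B0: walk · to B0
  B2←B1: walk B1 to B0
  B2←B3: walk B3→B2 to B0
  B4←B1: walk B1 to B0
  B4←B2: walk B2 to B0
  B5←B3: walk B3→B2 to B0
  B5←B4: walk B4 to B0
  B6←B4: walk B4 to B0
  B6←B5: walk B5 to B0
  B7←B0: walk · to B0
  B7←B5: walk B5 to B0
  B7←B6: walk B6 to B0
  DF(B0)=∅
  DF(B1)={B2,B4}
  DF(B2)={B2,B4,B5}
  DF(B3)={B2,B5}
  DF(B4)={B5,B6}
  DF(B5)={B6,B7}
  DF(B6)={B7}
  DF(B7)=∅

DF(B1) = ["B2", "B4"]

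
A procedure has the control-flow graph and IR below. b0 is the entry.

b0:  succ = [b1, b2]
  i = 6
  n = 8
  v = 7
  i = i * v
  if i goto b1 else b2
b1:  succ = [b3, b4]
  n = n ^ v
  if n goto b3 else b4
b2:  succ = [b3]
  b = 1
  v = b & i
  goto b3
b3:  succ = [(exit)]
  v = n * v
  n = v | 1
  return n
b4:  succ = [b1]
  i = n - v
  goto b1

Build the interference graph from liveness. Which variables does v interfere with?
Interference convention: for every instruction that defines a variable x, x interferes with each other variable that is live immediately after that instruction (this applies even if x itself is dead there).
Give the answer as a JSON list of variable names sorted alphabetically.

def/use:
  b0: {i,n,v} / ∅
  b1: {n} / {n,v}
  b2: {b,v} / {i}
  b3: {n,v} / {n,v}
  b4: {i} / {n,v}

Live sets:
  live b0: ∅→{i,n,v}
  live b1: {n,v}→{n,v}
  live b2: {i,n}→{n,v}
  live b3: {n,v}→∅
  live b4: {n,v}→{n,v}

Conflict graph:
  b: {i,n}
  i: {b,n,v}
  n: {b,i,v}
  v: {i,n}

N(v) = ["i", "n"]

Answer: ["i", "n"]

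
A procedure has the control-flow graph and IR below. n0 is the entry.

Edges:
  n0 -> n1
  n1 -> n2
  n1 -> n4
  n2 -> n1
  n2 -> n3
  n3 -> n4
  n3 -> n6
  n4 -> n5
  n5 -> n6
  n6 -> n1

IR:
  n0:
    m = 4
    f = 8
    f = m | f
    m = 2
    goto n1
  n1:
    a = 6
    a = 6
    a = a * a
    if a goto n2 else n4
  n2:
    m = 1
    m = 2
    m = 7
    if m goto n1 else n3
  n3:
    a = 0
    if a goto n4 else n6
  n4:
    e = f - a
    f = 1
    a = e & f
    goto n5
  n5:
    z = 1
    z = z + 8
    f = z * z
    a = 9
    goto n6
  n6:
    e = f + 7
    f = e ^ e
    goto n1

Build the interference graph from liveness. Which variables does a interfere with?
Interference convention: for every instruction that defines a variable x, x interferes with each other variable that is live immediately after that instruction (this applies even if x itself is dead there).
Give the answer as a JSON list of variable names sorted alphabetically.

Answer: ["f"]

Analysis:
def/use:
  n0: def={f,m} ue=∅
  n1: def={a} ue=∅
  n2: def={m} ue=∅
  n3: def={a} ue=∅
  n4: def={a,e,f} ue={a,f}
  n5: def={a,f,z} ue=∅
  n6: def={e,f} ue={f}

Live sets:
  live n0: ∅→{f}
  live n1: {f}→{a,f}
  live n2: {f}→{f}
  live n3: {f}→{a,f}
  live n4: {a,f}→∅
  live n5: ∅→{f}
  live n6: {f}→{f}

Interfere edges:
  a↔{f}
  e↔{f}
  f↔{a,e,m}
  m↔{f}
  z↔∅

N(a) = ["f"]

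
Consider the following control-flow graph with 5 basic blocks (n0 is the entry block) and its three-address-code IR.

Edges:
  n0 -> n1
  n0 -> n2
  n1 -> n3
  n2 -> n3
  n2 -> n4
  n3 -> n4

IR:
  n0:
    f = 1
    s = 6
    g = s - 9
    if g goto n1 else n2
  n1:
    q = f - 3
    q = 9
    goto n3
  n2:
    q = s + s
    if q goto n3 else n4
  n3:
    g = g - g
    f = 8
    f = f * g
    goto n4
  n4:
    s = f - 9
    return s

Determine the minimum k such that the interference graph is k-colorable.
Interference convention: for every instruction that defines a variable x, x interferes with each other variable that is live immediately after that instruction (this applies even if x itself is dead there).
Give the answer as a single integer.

Answer: 3

Derivation:
Block summaries:
  n0: {f,g,s} / ∅
  n1: {q} / {f}
  n2: {q} / {s}
  n3: {f,g} / {g}
  n4: {s} / {f}

Liveness:
  live n0: ∅→{f,g,s}
  live n1: {f,g}→{g}
  live n2: {f,g,s}→{f,g}
  live n3: {g}→{f}
  live n4: {f}→∅

Interfere edges:
  f↔{g,q,s}
  g↔{f,q,s}
  q↔{f,g}
  s↔{f,g}

Chromatic number:
  {f,g,q} pairwise interfere (3-clique) ⇒ χ ≥ 3
  assign f→R0 g→R1 q→R2 s→R2 — no edge inside a register ⇒ χ ≤ 3
  χ = 3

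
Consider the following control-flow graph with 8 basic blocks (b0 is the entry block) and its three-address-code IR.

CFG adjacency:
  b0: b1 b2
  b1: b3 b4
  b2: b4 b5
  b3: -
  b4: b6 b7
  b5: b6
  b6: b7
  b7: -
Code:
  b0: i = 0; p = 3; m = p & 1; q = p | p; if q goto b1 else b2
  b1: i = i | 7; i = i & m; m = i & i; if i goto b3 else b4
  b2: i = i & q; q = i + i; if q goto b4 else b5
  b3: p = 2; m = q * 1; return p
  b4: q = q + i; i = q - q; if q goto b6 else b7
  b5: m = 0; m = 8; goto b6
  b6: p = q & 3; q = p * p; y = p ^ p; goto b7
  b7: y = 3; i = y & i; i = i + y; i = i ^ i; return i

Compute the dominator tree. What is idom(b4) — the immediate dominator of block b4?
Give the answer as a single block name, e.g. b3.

Answer: b0

Working:
idom tree: b1←b0 b2←b0 b3←b1 b4←b0 b5←b2 b6←b0 b7←b0
Join-block Dom:
  b4: preds {b1,b2}: {b0,b1} ∩ {b0,b2} = {b0}; idom=b0
  b6: preds {b4,b5}: {b0,b4} ∩ {b0,b2,b5} = {b0}; idom=b0
  b7: preds {b4,b6}: {b0,b4} ∩ {b0,b6} = {b0}; idom=b0

idom(b4) = b0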